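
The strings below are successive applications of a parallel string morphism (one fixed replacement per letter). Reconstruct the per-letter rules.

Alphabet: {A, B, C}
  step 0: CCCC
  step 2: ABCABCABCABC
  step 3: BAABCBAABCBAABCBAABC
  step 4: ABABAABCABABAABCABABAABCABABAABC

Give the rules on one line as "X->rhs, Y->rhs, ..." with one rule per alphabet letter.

  step 3 ⇒ step 4: BAABCBAABCBAABCBAABC ⇒ A·BA·BA·A·BC·A·BA·BA·A·BC·A·BA·BA·A·BC·A·BA·BA·A·BC
    A ↦ BA
    B ↦ A
    C ↦ BC

A->BA, B->A, C->BC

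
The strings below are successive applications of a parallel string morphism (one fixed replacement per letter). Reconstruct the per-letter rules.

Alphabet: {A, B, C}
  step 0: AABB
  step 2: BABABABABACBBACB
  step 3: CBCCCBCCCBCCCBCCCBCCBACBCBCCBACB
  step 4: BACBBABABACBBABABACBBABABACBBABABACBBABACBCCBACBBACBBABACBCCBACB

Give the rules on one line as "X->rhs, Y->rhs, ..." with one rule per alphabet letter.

A->CC, B->CB, C->BA

  step 3 ⇒ step 4: CBCCCBCCCBCCCBCCCBCCBACBCBCCBACB ⇒ BA·CB·BA·BA·BA·CB·BA·BA·BA·CB·BA·BA·BA·CB·BA·BA·BA·CB·BA·BA·CB·CC·BA·CB·BA·CB·BA·BA·CB·CC·BA·CB
    A ↦ CC
    B ↦ CB
    C ↦ BA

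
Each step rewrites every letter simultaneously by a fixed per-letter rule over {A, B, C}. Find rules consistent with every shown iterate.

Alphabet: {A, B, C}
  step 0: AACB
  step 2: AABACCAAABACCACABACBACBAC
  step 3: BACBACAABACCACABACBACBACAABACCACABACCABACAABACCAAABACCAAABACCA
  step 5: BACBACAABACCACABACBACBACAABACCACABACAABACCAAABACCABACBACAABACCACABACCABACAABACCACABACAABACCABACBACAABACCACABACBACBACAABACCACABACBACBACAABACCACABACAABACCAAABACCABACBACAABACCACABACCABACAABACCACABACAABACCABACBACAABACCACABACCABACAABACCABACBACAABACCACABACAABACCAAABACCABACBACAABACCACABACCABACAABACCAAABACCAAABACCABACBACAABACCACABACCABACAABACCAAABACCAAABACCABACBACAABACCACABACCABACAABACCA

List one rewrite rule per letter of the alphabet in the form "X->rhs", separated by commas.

  step 2 ⇒ step 3: AABACCAAABACCACABACBACBAC ⇒ BAC·BAC·AA·BAC·CA·CA·BAC·BAC·BAC·AA·BAC·CA·CA·BAC·CA·BAC·AA·BAC·CA·AA·BAC·CA·AA·BAC·CA
    A ↦ BAC
    B ↦ AA
    C ↦ CA

A->BAC, B->AA, C->CA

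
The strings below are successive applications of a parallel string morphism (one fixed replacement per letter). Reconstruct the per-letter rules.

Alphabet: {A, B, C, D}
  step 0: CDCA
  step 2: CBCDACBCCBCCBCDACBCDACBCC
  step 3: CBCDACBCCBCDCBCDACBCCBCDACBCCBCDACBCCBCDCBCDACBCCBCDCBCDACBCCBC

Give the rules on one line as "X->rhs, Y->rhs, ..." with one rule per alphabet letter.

  step 2 ⇒ step 3: CBCDACBCCBCCBCDACBCDACBCC ⇒ CBC·DA·CBC·C·BCD·CBC·DA·CBC·CBC·DA·CBC·CBC·DA·CBC·C·BCD·CBC·DA·CBC·C·BCD·CBC·DA·CBC·CBC
    A ↦ BCD
    B ↦ DA
    C ↦ CBC
    D ↦ C

A->BCD, B->DA, C->CBC, D->C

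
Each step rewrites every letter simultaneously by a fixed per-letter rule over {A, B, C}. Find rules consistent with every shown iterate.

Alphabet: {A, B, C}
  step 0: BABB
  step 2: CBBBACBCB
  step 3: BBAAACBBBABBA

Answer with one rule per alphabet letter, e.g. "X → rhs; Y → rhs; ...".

A->CB, B->A, C->BB

  step 2 ⇒ step 3: CBBBACBCB ⇒ BB·A·A·A·CB·BB·A·BB·A
    A ↦ CB
    B ↦ A
    C ↦ BB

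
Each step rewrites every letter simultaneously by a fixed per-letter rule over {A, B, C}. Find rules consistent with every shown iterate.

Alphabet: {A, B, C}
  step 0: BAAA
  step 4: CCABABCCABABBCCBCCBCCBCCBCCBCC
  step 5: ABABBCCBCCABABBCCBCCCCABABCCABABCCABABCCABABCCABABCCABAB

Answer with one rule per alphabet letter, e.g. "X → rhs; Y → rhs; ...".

A->B, B->CC, C->AB

  step 4 ⇒ step 5: CCABABCCABABBCCBCCBCCBCCBCCBCC ⇒ AB·AB·B·CC·B·CC·AB·AB·B·CC·B·CC·CC·AB·AB·CC·AB·AB·CC·AB·AB·CC·AB·AB·CC·AB·AB·CC·AB·AB
    A ↦ B
    B ↦ CC
    C ↦ AB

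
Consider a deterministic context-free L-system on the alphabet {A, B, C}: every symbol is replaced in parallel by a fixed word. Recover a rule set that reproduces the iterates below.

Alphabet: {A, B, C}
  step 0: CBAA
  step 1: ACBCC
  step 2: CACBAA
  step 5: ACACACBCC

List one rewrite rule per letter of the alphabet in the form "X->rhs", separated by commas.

  step 1 ⇒ step 2: ACBCC ⇒ C·A·CB·A·A
    A ↦ C
    B ↦ CB
    C ↦ A

A->C, B->CB, C->A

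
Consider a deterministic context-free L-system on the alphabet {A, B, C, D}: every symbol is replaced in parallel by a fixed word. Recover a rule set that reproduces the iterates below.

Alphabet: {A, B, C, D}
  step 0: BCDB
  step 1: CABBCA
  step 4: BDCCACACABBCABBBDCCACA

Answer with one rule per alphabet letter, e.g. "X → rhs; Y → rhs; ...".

  step 0 ⇒ step 1: BCDB ⇒ CA·B·B·CA
    B ↦ CA
    C ↦ B
    D ↦ B
    A ↦ DC  (constrained at step 1)

A->DC, B->CA, C->B, D->B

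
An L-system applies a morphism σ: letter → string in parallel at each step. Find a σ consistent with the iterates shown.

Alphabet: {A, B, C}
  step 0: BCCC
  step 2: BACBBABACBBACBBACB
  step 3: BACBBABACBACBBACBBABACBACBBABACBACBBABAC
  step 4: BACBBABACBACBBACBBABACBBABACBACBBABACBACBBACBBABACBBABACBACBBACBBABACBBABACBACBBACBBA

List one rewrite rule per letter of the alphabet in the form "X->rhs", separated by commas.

  step 3 ⇒ step 4: BACBBABACBACBBACBBABACBACBBABACBACBBABAC ⇒ BAC·B·BA·BAC·BAC·B·BAC·B·BA·BAC·B·BA·BAC·BAC·B·BA·BAC·BAC·B·BAC·B·BA·BAC·B·BA·BAC·BAC·B·BAC·B·BA·BAC·B·BA·BAC·BAC·B·BAC·B·BA
    A ↦ B
    B ↦ BAC
    C ↦ BA

A->B, B->BAC, C->BA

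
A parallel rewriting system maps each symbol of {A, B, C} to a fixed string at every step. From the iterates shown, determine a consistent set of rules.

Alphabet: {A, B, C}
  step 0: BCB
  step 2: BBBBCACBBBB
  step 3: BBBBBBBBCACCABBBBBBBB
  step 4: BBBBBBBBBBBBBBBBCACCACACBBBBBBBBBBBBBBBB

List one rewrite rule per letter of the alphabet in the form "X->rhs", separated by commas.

A->C, B->BB, C->CA

  step 3 ⇒ step 4: BBBBBBBBCACCABBBBBBBB ⇒ BB·BB·BB·BB·BB·BB·BB·BB·CA·C·CA·CA·C·BB·BB·BB·BB·BB·BB·BB·BB
    A ↦ C
    B ↦ BB
    C ↦ CA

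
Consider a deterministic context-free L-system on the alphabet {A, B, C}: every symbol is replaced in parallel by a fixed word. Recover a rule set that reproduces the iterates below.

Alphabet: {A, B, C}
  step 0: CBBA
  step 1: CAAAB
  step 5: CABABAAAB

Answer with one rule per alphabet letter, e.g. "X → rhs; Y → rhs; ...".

  step 0 ⇒ step 1: CBBA ⇒ CA·A·A·B
    A ↦ B
    B ↦ A
    C ↦ CA

A->B, B->A, C->CA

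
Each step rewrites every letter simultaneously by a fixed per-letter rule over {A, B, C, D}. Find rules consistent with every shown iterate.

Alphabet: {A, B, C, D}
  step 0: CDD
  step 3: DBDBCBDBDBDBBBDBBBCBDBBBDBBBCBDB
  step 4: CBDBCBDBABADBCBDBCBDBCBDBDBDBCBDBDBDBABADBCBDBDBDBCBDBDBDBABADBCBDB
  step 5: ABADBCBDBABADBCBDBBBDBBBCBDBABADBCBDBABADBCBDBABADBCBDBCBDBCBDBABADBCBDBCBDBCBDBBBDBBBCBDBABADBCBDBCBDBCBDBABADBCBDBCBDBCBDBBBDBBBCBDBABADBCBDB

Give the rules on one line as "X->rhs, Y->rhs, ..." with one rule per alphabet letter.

A->BB, B->DB, C->ABA, D->CB

  step 4 ⇒ step 5: CBDBCBDBABADBCBDBCBDBCBDBDBDBCBDBDBDBABADBCBDBDBDBCBDBDBDBABADBCBDB ⇒ ABA·DB·CB·DB·ABA·DB·CB·DB·BB·DB·BB·CB·DB·ABA·DB·CB·DB·ABA·DB·CB·DB·ABA·DB·CB·DB·CB·DB·CB·DB·ABA·DB·CB·DB·CB·DB·CB·DB·BB·DB·BB·CB·DB·ABA·DB·CB·DB·CB·DB·CB·DB·ABA·DB·CB·DB·CB·DB·CB·DB·BB·DB·BB·CB·DB·ABA·DB·CB·DB
    A ↦ BB
    B ↦ DB
    C ↦ ABA
    D ↦ CB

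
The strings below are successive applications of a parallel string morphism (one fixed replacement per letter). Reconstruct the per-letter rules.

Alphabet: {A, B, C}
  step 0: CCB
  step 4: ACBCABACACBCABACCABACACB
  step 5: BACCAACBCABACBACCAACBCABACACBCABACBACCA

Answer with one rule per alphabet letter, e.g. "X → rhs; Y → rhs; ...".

A->B, B->CA, C->AC

  step 4 ⇒ step 5: ACBCABACACBCABACCABACACB ⇒ B·AC·CA·AC·B·CA·B·AC·B·AC·CA·AC·B·CA·B·AC·AC·B·CA·B·AC·B·AC·CA
    A ↦ B
    B ↦ CA
    C ↦ AC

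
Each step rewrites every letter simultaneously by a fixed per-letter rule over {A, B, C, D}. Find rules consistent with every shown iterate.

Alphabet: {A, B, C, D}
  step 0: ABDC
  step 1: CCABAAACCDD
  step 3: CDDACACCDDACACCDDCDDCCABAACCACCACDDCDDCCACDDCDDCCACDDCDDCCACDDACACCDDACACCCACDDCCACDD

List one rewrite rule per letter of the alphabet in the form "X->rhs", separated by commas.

  step 0 ⇒ step 1: ABDC ⇒ CCA·BAA·AC·CDD
    A ↦ CCA
    B ↦ BAA
    C ↦ CDD
    D ↦ AC

A->CCA, B->BAA, C->CDD, D->AC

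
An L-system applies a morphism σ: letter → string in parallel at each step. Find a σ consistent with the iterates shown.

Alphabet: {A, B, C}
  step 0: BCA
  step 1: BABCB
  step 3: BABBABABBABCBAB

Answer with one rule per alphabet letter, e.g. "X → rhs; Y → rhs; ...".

  step 0 ⇒ step 1: BCA ⇒ BA·BC·B
    A ↦ B
    B ↦ BA
    C ↦ BC

A->B, B->BA, C->BC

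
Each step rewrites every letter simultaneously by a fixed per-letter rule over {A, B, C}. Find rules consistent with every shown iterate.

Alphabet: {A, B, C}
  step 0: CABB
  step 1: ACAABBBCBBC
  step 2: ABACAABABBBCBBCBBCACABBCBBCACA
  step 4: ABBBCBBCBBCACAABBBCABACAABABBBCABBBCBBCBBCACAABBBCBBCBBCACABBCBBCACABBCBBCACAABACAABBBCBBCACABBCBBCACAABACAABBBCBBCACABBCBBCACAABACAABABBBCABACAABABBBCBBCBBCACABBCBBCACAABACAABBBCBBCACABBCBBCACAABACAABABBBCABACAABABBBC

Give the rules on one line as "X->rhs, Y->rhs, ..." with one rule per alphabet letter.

A->AB, B->BBC, C->ACA

  step 1 ⇒ step 2: ACAABBBCBBC ⇒ AB·ACA·AB·AB·BBC·BBC·BBC·ACA·BBC·BBC·ACA
    A ↦ AB
    B ↦ BBC
    C ↦ ACA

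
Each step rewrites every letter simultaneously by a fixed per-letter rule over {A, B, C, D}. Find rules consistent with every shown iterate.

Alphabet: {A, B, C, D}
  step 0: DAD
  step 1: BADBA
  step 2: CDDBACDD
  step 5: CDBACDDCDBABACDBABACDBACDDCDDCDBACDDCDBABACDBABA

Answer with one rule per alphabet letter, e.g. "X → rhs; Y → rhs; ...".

A->D, B->CD, C->CD, D->BA

  step 1 ⇒ step 2: BADBA ⇒ CD·D·BA·CD·D
    A ↦ D
    B ↦ CD
    D ↦ BA
    C ↦ CD  (constrained at step 2)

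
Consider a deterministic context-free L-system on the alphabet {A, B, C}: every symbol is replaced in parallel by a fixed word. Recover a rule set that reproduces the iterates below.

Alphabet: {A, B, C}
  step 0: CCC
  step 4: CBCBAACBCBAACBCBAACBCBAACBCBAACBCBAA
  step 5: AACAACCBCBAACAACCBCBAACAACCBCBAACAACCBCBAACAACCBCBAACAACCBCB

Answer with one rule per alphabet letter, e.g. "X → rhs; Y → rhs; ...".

  step 4 ⇒ step 5: CBCBAACBCBAACBCBAACBCBAACBCBAACBCBAA ⇒ AA·C·AA·C·CB·CB·AA·C·AA·C·CB·CB·AA·C·AA·C·CB·CB·AA·C·AA·C·CB·CB·AA·C·AA·C·CB·CB·AA·C·AA·C·CB·CB
    A ↦ CB
    B ↦ C
    C ↦ AA

A->CB, B->C, C->AA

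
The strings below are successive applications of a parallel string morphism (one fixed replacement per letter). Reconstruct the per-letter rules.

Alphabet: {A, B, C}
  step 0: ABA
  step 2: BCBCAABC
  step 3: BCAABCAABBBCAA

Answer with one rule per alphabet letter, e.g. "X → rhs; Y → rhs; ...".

  step 2 ⇒ step 3: BCBCAABC ⇒ BC·AA·BC·AA·B·B·BC·AA
    A ↦ B
    B ↦ BC
    C ↦ AA

A->B, B->BC, C->AA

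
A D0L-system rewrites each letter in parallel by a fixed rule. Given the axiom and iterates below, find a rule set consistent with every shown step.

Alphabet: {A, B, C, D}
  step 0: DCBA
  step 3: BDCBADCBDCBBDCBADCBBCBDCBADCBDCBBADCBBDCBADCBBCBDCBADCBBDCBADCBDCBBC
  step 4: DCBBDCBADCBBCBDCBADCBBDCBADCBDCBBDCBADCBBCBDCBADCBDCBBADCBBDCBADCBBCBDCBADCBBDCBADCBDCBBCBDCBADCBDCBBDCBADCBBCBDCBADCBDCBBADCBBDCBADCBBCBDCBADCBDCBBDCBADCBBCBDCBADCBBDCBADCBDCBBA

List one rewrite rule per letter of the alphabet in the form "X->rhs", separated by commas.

  step 3 ⇒ step 4: BDCBADCBDCBBDCBADCBBCBDCBADCBDCBBADCBBDCBADCBBCBDCBADCBBDCBADCBDCBBC ⇒ DCB·BDC·BA·DCB·BC·BDC·BA·DCB·BDC·BA·DCB·DCB·BDC·BA·DCB·BC·BDC·BA·DCB·DCB·BA·DCB·BDC·BA·DCB·BC·BDC·BA·DCB·BDC·BA·DCB·DCB·BC·BDC·BA·DCB·DCB·BDC·BA·DCB·BC·BDC·BA·DCB·DCB·BA·DCB·BDC·BA·DCB·BC·BDC·BA·DCB·DCB·BDC·BA·DCB·BC·BDC·BA·DCB·BDC·BA·DCB·DCB·BA
    A ↦ BC
    B ↦ DCB
    C ↦ BA
    D ↦ BDC

A->BC, B->DCB, C->BA, D->BDC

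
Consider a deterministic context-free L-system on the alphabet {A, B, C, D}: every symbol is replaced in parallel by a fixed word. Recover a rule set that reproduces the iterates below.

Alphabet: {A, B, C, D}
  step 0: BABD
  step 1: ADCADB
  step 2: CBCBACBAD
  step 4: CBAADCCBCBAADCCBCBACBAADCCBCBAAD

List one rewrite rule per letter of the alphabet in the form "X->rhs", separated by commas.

A->C, B->AD, C->CBA, D->B

  step 1 ⇒ step 2: ADCADB ⇒ C·B·CBA·C·B·AD
    A ↦ C
    B ↦ AD
    C ↦ CBA
    D ↦ B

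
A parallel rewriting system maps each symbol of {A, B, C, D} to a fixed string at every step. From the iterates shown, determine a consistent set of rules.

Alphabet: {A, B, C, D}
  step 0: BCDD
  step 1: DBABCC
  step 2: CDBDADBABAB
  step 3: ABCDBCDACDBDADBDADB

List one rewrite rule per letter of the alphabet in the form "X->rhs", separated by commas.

  step 2 ⇒ step 3: CDBDADBABAB ⇒ AB·C·DB·C·DA·C·DB·DA·DB·DA·DB
    A ↦ DA
    B ↦ DB
    C ↦ AB
    D ↦ C

A->DA, B->DB, C->AB, D->C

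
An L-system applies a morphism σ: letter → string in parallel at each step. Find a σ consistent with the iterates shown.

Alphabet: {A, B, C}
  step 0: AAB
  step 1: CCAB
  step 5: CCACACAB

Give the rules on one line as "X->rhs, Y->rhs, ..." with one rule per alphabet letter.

  step 0 ⇒ step 1: AAB ⇒ C·C·AB
    A ↦ C
    B ↦ AB
    C ↦ A  (constrained at step 1)

A->C, B->AB, C->A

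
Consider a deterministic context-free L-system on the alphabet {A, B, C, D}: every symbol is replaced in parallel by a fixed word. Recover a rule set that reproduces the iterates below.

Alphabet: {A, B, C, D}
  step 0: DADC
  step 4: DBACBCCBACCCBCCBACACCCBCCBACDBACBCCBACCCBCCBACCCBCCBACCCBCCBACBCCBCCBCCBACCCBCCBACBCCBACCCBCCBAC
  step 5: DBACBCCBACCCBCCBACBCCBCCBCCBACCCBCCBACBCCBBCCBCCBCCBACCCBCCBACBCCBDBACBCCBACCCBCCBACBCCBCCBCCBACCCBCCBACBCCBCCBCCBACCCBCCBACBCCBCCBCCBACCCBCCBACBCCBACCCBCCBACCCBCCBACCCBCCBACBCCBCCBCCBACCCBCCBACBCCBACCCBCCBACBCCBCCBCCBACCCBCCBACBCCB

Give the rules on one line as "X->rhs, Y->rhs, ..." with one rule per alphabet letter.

A->B, B->AC, C->CCB, D->DB

  step 4 ⇒ step 5: DBACBCCBACCCBCCBACACCCBCCBACDBACBCCBACCCBCCBACCCBCCBACCCBCCBACBCCBCCBCCBACCCBCCBACBCCBACCCBCCBAC ⇒ DB·AC·B·CCB·AC·CCB·CCB·AC·B·CCB·CCB·CCB·AC·CCB·CCB·AC·B·CCB·B·CCB·CCB·CCB·AC·CCB·CCB·AC·B·CCB·DB·AC·B·CCB·AC·CCB·CCB·AC·B·CCB·CCB·CCB·AC·CCB·CCB·AC·B·CCB·CCB·CCB·AC·CCB·CCB·AC·B·CCB·CCB·CCB·AC·CCB·CCB·AC·B·CCB·AC·CCB·CCB·AC·CCB·CCB·AC·CCB·CCB·AC·B·CCB·CCB·CCB·AC·CCB·CCB·AC·B·CCB·AC·CCB·CCB·AC·B·CCB·CCB·CCB·AC·CCB·CCB·AC·B·CCB
    A ↦ B
    B ↦ AC
    C ↦ CCB
    D ↦ DB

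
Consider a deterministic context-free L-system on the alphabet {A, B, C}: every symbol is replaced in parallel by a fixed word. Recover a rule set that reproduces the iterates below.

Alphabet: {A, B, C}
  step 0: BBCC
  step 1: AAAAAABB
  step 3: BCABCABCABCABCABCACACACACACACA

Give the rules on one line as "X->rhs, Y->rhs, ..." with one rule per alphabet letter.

A->CA, B->AAA, C->B

  step 0 ⇒ step 1: BBCC ⇒ AAA·AAA·B·B
    B ↦ AAA
    C ↦ B
    A ↦ CA  (constrained at step 1)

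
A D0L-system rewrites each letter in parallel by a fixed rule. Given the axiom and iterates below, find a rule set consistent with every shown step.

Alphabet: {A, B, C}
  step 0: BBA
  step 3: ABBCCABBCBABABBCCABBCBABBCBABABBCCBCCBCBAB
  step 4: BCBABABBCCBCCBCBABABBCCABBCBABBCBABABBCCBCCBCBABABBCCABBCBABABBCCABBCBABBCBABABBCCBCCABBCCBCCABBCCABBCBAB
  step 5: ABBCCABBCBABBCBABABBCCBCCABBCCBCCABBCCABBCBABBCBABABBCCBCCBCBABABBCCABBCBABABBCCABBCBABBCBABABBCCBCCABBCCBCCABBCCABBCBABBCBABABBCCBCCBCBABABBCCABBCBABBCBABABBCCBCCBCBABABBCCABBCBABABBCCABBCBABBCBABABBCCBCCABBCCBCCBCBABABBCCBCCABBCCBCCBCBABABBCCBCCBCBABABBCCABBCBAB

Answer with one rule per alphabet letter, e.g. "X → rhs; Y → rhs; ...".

A->BCB, B->AB, C->BCC

  step 4 ⇒ step 5: BCBABABBCCBCCBCBABABBCCABBCBABBCBABABBCCBCCBCBABABBCCABBCBABABBCCABBCBABBCBABABBCCBCCABBCCBCCABBCCABBCBAB ⇒ AB·BCC·AB·BCB·AB·BCB·AB·AB·BCC·BCC·AB·BCC·BCC·AB·BCC·AB·BCB·AB·BCB·AB·AB·BCC·BCC·BCB·AB·AB·BCC·AB·BCB·AB·AB·BCC·AB·BCB·AB·BCB·AB·AB·BCC·BCC·AB·BCC·BCC·AB·BCC·AB·BCB·AB·BCB·AB·AB·BCC·BCC·BCB·AB·AB·BCC·AB·BCB·AB·BCB·AB·AB·BCC·BCC·BCB·AB·AB·BCC·AB·BCB·AB·AB·BCC·AB·BCB·AB·BCB·AB·AB·BCC·BCC·AB·BCC·BCC·BCB·AB·AB·BCC·BCC·AB·BCC·BCC·BCB·AB·AB·BCC·BCC·BCB·AB·AB·BCC·AB·BCB·AB
    A ↦ BCB
    B ↦ AB
    C ↦ BCC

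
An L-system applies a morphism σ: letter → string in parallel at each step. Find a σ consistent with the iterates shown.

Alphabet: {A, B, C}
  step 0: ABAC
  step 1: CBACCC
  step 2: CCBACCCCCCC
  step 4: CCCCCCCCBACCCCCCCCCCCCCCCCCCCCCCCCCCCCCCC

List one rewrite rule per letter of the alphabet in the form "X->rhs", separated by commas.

A->C, B->BA, C->CC

  step 1 ⇒ step 2: CBACCC ⇒ CC·BA·C·CC·CC·CC
    A ↦ C
    B ↦ BA
    C ↦ CC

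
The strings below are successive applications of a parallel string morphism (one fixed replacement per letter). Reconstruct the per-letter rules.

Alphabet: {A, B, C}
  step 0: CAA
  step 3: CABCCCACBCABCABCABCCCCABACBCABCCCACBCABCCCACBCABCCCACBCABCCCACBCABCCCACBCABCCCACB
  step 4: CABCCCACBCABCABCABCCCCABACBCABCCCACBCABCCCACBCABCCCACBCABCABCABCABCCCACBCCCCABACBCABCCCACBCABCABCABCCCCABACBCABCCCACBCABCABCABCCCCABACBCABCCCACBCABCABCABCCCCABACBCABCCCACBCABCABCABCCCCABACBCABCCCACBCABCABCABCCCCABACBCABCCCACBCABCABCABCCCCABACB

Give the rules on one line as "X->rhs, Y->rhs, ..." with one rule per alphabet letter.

  step 3 ⇒ step 4: CABCCCACBCABCABCABCCCCABACBCABCCCACBCABCCCACBCABCCCACBCABCCCACBCABCCCACBCABCCCACB ⇒ CAB·CCC·ACB·CAB·CAB·CAB·CCC·CAB·ACB·CAB·CCC·ACB·CAB·CCC·ACB·CAB·CCC·ACB·CAB·CAB·CAB·CAB·CCC·ACB·CCC·CAB·ACB·CAB·CCC·ACB·CAB·CAB·CAB·CCC·CAB·ACB·CAB·CCC·ACB·CAB·CAB·CAB·CCC·CAB·ACB·CAB·CCC·ACB·CAB·CAB·CAB·CCC·CAB·ACB·CAB·CCC·ACB·CAB·CAB·CAB·CCC·CAB·ACB·CAB·CCC·ACB·CAB·CAB·CAB·CCC·CAB·ACB·CAB·CCC·ACB·CAB·CAB·CAB·CCC·CAB·ACB
    A ↦ CCC
    B ↦ ACB
    C ↦ CAB

A->CCC, B->ACB, C->CAB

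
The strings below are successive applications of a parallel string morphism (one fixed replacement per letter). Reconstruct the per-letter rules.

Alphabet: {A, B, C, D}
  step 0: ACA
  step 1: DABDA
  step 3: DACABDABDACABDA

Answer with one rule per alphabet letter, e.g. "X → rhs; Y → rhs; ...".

A->DA, B->C, C->B, D->AB

  step 0 ⇒ step 1: ACA ⇒ DA·B·DA
    A ↦ DA
    C ↦ B
    B ↦ C  (constrained at step 1)
    D ↦ AB  (constrained at step 1)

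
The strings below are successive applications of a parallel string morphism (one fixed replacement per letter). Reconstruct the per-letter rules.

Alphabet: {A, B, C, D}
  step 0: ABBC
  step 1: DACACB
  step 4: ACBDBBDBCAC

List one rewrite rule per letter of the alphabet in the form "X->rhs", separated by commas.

  step 0 ⇒ step 1: ABBC ⇒ D·AC·AC·B
    A ↦ D
    B ↦ AC
    C ↦ B
    D ↦ C  (constrained at step 1)

A->D, B->AC, C->B, D->C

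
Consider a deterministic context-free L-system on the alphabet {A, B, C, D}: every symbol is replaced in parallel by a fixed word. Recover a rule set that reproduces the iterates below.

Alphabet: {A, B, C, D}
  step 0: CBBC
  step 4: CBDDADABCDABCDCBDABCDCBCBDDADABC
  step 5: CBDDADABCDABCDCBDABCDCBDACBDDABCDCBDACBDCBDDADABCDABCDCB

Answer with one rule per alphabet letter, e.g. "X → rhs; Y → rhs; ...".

A->BC, B->D, C->CB, D->DA

  step 4 ⇒ step 5: CBDDADABCDABCDCBDABCDCBCBDDADABC ⇒ CB·D·DA·DA·BC·DA·BC·D·CB·DA·BC·D·CB·DA·CB·D·DA·BC·D·CB·DA·CB·D·CB·D·DA·DA·BC·DA·BC·D·CB
    A ↦ BC
    B ↦ D
    C ↦ CB
    D ↦ DA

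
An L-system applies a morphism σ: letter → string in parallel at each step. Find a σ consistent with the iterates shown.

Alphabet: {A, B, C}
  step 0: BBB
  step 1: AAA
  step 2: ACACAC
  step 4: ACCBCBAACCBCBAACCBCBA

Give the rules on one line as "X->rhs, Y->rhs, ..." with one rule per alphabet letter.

A->AC, B->A, C->CB

  step 1 ⇒ step 2: AAA ⇒ AC·AC·AC
    A ↦ AC
  step 0 ⇒ step 1: BBB ⇒ A·A·A
    B ↦ A
    C ↦ CB  (constrained at step 2)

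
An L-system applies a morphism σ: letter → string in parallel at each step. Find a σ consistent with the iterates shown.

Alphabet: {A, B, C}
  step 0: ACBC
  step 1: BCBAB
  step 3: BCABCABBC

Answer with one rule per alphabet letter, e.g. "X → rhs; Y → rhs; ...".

A->BC, B->A, C->B

  step 0 ⇒ step 1: ACBC ⇒ BC·B·A·B
    A ↦ BC
    B ↦ A
    C ↦ B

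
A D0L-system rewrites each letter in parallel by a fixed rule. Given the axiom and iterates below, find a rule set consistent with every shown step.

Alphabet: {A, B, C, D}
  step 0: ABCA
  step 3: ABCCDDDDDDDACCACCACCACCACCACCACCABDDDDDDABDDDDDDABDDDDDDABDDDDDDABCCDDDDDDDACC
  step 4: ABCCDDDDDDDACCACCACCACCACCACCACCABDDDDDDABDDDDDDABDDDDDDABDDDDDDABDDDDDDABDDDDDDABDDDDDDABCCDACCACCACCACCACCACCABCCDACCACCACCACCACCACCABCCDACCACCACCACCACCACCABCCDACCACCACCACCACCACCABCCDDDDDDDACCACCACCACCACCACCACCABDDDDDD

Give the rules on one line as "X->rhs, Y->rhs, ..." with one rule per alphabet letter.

A->AB, B->CCD, C->DDD, D->ACC

  step 3 ⇒ step 4: ABCCDDDDDDDACCACCACCACCACCACCACCABDDDDDDABDDDDDDABDDDDDDABDDDDDDABCCDDDDDDDACC ⇒ AB·CCD·DDD·DDD·ACC·ACC·ACC·ACC·ACC·ACC·ACC·AB·DDD·DDD·AB·DDD·DDD·AB·DDD·DDD·AB·DDD·DDD·AB·DDD·DDD·AB·DDD·DDD·AB·DDD·DDD·AB·CCD·ACC·ACC·ACC·ACC·ACC·ACC·AB·CCD·ACC·ACC·ACC·ACC·ACC·ACC·AB·CCD·ACC·ACC·ACC·ACC·ACC·ACC·AB·CCD·ACC·ACC·ACC·ACC·ACC·ACC·AB·CCD·DDD·DDD·ACC·ACC·ACC·ACC·ACC·ACC·ACC·AB·DDD·DDD
    A ↦ AB
    B ↦ CCD
    C ↦ DDD
    D ↦ ACC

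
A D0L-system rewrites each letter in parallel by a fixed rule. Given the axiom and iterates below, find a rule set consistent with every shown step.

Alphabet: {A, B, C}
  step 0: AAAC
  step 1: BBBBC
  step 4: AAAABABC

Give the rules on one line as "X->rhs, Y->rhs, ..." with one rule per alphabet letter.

  step 0 ⇒ step 1: AAAC ⇒ B·B·B·BC
    A ↦ B
    C ↦ BC
    B ↦ A  (constrained at step 1)

A->B, B->A, C->BC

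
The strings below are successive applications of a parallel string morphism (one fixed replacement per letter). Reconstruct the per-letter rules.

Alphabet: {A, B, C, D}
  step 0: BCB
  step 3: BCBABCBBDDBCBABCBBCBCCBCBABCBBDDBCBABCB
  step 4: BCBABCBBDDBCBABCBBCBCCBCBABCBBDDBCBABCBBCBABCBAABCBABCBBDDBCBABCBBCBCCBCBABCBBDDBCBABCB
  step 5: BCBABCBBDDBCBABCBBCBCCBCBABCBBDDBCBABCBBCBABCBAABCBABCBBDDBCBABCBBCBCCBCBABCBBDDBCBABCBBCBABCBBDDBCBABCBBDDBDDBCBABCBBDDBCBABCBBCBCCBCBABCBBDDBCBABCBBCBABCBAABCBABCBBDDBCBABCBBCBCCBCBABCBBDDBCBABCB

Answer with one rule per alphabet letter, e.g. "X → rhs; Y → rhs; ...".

A->BDD, B->BCB, C->A, D->C

  step 4 ⇒ step 5: BCBABCBBDDBCBABCBBCBCCBCBABCBBDDBCBABCBBCBABCBAABCBABCBBDDBCBABCBBCBCCBCBABCBBDDBCBABCB ⇒ BCB·A·BCB·BDD·BCB·A·BCB·BCB·C·C·BCB·A·BCB·BDD·BCB·A·BCB·BCB·A·BCB·A·A·BCB·A·BCB·BDD·BCB·A·BCB·BCB·C·C·BCB·A·BCB·BDD·BCB·A·BCB·BCB·A·BCB·BDD·BCB·A·BCB·BDD·BDD·BCB·A·BCB·BDD·BCB·A·BCB·BCB·C·C·BCB·A·BCB·BDD·BCB·A·BCB·BCB·A·BCB·A·A·BCB·A·BCB·BDD·BCB·A·BCB·BCB·C·C·BCB·A·BCB·BDD·BCB·A·BCB
    A ↦ BDD
    B ↦ BCB
    C ↦ A
    D ↦ C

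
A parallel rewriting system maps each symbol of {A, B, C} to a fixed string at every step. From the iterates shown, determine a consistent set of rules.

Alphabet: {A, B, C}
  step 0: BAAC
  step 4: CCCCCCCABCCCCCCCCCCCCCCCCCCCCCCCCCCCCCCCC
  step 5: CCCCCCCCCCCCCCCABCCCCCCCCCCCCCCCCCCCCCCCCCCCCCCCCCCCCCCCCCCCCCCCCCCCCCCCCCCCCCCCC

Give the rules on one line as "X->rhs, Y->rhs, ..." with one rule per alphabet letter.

  step 4 ⇒ step 5: CCCCCCCABCCCCCCCCCCCCCCCCCCCCCCCCCCCCCCCC ⇒ CC·CC·CC·CC·CC·CC·CC·C·AB·CC·CC·CC·CC·CC·CC·CC·CC·CC·CC·CC·CC·CC·CC·CC·CC·CC·CC·CC·CC·CC·CC·CC·CC·CC·CC·CC·CC·CC·CC·CC·CC
    A ↦ C
    B ↦ AB
    C ↦ CC

A->C, B->AB, C->CC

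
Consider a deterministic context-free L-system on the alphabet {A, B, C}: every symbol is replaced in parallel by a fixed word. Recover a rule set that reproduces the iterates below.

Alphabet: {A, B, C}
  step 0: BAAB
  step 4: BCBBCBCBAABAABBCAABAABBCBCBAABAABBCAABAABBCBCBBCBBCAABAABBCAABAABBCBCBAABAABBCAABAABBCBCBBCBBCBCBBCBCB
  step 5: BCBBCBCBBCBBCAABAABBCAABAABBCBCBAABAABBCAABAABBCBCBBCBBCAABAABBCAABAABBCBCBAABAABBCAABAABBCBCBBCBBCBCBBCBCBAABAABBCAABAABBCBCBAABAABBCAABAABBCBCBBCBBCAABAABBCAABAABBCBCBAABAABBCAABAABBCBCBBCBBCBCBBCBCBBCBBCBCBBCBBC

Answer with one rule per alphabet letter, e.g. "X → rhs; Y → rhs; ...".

  step 4 ⇒ step 5: BCBBCBCBAABAABBCAABAABBCBCBAABAABBCAABAABBCBCBBCBBCAABAABBCAABAABBCBCBAABAABBCAABAABBCBCBBCBBCBCBBCBCB ⇒ BC·B·BC·BC·B·BC·B·BC·AAB·AAB·BC·AAB·AAB·BC·BC·B·AAB·AAB·BC·AAB·AAB·BC·BC·B·BC·B·BC·AAB·AAB·BC·AAB·AAB·BC·BC·B·AAB·AAB·BC·AAB·AAB·BC·BC·B·BC·B·BC·BC·B·BC·BC·B·AAB·AAB·BC·AAB·AAB·BC·BC·B·AAB·AAB·BC·AAB·AAB·BC·BC·B·BC·B·BC·AAB·AAB·BC·AAB·AAB·BC·BC·B·AAB·AAB·BC·AAB·AAB·BC·BC·B·BC·B·BC·BC·B·BC·BC·B·BC·B·BC·BC·B·BC·B·BC
    A ↦ AAB
    B ↦ BC
    C ↦ B

A->AAB, B->BC, C->B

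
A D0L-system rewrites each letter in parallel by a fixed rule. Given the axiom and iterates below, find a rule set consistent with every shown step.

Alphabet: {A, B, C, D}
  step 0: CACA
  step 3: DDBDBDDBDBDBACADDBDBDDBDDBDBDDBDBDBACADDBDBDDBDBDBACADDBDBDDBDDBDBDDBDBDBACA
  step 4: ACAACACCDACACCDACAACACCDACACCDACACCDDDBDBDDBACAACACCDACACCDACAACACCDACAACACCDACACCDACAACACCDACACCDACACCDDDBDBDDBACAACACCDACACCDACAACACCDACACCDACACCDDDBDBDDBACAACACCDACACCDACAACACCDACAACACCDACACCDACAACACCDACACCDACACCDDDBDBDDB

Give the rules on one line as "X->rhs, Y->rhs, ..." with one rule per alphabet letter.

A->DDB, B->CCD, C->DB, D->ACA

  step 3 ⇒ step 4: DDBDBDDBDBDBACADDBDBDDBDDBDBDDBDBDBACADDBDBDDBDBDBACADDBDBDDBDDBDBDDBDBDBACA ⇒ ACA·ACA·CCD·ACA·CCD·ACA·ACA·CCD·ACA·CCD·ACA·CCD·DDB·DB·DDB·ACA·ACA·CCD·ACA·CCD·ACA·ACA·CCD·ACA·ACA·CCD·ACA·CCD·ACA·ACA·CCD·ACA·CCD·ACA·CCD·DDB·DB·DDB·ACA·ACA·CCD·ACA·CCD·ACA·ACA·CCD·ACA·CCD·ACA·CCD·DDB·DB·DDB·ACA·ACA·CCD·ACA·CCD·ACA·ACA·CCD·ACA·ACA·CCD·ACA·CCD·ACA·ACA·CCD·ACA·CCD·ACA·CCD·DDB·DB·DDB
    A ↦ DDB
    B ↦ CCD
    C ↦ DB
    D ↦ ACA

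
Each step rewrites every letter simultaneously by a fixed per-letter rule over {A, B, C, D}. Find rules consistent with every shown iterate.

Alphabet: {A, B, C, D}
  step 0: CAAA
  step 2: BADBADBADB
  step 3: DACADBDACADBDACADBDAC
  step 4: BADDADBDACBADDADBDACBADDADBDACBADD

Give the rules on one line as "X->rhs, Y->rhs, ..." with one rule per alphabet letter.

  step 3 ⇒ step 4: DACADBDACADBDACADBDAC ⇒ B·AD·D·AD·B·DAC·B·AD·D·AD·B·DAC·B·AD·D·AD·B·DAC·B·AD·D
    A ↦ AD
    B ↦ DAC
    C ↦ D
    D ↦ B

A->AD, B->DAC, C->D, D->B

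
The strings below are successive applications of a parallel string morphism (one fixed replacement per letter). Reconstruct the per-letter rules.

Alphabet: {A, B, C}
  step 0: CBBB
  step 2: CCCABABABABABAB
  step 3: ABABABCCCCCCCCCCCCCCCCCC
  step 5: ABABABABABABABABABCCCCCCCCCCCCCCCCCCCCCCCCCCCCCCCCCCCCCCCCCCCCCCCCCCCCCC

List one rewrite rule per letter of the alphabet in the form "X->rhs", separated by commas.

A->C, B->CC, C->AB

  step 2 ⇒ step 3: CCCABABABABABAB ⇒ AB·AB·AB·C·CC·C·CC·C·CC·C·CC·C·CC·C·CC
    A ↦ C
    B ↦ CC
    C ↦ AB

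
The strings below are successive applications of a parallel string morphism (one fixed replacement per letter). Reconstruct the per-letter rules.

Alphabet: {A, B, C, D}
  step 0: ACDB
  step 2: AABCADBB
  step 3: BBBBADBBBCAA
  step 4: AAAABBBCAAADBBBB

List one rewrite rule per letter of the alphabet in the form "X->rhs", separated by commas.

A->BB, B->A, C->D, D->BC

  step 3 ⇒ step 4: BBBBADBBBCAA ⇒ A·A·A·A·BB·BC·A·A·A·D·BB·BB
    A ↦ BB
    B ↦ A
    C ↦ D
    D ↦ BC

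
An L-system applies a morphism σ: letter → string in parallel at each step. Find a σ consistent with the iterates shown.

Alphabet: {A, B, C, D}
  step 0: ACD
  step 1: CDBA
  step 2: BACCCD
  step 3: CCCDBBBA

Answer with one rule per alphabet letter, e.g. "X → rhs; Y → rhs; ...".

A->CD, B->CC, C->B, D->A

  step 2 ⇒ step 3: BACCCD ⇒ CC·CD·B·B·B·A
    A ↦ CD
    B ↦ CC
    C ↦ B
    D ↦ A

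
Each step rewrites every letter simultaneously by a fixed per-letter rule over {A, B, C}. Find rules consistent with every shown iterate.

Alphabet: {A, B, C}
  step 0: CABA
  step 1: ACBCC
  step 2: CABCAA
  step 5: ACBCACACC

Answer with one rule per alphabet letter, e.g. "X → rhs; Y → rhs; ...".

A->C, B->BC, C->A

  step 1 ⇒ step 2: ACBCC ⇒ C·A·BC·A·A
    A ↦ C
    B ↦ BC
    C ↦ A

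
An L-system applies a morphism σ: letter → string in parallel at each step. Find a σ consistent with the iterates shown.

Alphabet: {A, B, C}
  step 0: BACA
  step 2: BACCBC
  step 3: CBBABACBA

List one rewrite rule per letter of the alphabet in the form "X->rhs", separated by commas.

  step 2 ⇒ step 3: BACCBC ⇒ C·B·BA·BA·C·BA
    A ↦ B
    B ↦ C
    C ↦ BA

A->B, B->C, C->BA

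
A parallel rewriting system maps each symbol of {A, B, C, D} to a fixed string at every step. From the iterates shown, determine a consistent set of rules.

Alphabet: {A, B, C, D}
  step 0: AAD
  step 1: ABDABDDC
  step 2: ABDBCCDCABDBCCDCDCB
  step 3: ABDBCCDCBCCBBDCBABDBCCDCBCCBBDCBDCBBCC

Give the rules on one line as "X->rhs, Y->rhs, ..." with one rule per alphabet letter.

  step 2 ⇒ step 3: ABDBCCDCABDBCCDCDCB ⇒ ABD·BCC·DC·BCC·B·B·DC·B·ABD·BCC·DC·BCC·B·B·DC·B·DC·B·BCC
    A ↦ ABD
    B ↦ BCC
    C ↦ B
    D ↦ DC

A->ABD, B->BCC, C->B, D->DC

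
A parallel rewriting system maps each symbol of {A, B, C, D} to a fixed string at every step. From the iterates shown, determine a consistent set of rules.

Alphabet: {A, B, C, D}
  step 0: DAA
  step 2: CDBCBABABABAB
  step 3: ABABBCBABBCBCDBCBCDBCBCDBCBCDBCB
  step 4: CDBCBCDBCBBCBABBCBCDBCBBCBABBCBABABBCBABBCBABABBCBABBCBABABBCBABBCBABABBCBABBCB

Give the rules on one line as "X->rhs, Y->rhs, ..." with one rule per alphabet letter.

  step 3 ⇒ step 4: ABABBCBABBCBCDBCBCDBCBCDBCBCDBCB ⇒ CD·BCB·CD·BCB·BCB·AB·BCB·CD·BCB·BCB·AB·BCB·AB·AB·BCB·AB·BCB·AB·AB·BCB·AB·BCB·AB·AB·BCB·AB·BCB·AB·AB·BCB·AB·BCB
    A ↦ CD
    B ↦ BCB
    C ↦ AB
    D ↦ AB

A->CD, B->BCB, C->AB, D->AB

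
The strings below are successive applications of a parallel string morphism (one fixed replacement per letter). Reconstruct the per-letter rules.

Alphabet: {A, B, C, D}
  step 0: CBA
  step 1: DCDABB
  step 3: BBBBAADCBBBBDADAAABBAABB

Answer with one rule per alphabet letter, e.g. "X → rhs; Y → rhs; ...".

  step 0 ⇒ step 1: CBA ⇒ DC·DA·BB
    A ↦ BB
    B ↦ DA
    C ↦ DC
    D ↦ AA  (constrained at step 1)

A->BB, B->DA, C->DC, D->AA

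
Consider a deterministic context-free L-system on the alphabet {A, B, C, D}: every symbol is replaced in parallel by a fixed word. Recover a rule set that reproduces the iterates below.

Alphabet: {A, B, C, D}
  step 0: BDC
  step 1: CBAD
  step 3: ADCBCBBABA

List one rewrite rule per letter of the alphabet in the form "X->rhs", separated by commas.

  step 0 ⇒ step 1: BDC ⇒ CB·A·D
    B ↦ CB
    C ↦ D
    D ↦ A
    A ↦ BA  (constrained at step 1)

A->BA, B->CB, C->D, D->A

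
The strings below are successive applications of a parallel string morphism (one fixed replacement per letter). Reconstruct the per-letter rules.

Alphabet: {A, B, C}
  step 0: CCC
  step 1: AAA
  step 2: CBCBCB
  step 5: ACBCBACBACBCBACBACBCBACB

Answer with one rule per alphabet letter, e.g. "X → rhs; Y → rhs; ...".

  step 1 ⇒ step 2: AAA ⇒ CB·CB·CB
    A ↦ CB
    B ↦ CB  (constrained at step 2)
  step 0 ⇒ step 1: CCC ⇒ A·A·A
    C ↦ A

A->CB, B->CB, C->A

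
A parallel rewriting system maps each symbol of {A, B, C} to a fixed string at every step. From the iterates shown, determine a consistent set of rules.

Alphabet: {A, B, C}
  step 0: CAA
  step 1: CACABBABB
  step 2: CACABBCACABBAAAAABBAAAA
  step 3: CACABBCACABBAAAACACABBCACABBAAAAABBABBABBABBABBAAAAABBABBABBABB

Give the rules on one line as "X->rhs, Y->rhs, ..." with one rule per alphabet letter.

A->ABB, B->AA, C->CAC

  step 2 ⇒ step 3: CACABBCACABBAAAAABBAAAA ⇒ CAC·ABB·CAC·ABB·AA·AA·CAC·ABB·CAC·ABB·AA·AA·ABB·ABB·ABB·ABB·ABB·AA·AA·ABB·ABB·ABB·ABB
    A ↦ ABB
    B ↦ AA
    C ↦ CAC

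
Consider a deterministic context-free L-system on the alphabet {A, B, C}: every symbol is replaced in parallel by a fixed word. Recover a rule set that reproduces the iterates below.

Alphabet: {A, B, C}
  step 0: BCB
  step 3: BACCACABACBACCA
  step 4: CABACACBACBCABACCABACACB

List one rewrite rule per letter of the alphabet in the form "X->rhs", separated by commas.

A->B, B->CA, C->AC

  step 3 ⇒ step 4: BACCACABACBACCA ⇒ CA·B·AC·AC·B·AC·B·CA·B·AC·CA·B·AC·AC·B
    A ↦ B
    B ↦ CA
    C ↦ AC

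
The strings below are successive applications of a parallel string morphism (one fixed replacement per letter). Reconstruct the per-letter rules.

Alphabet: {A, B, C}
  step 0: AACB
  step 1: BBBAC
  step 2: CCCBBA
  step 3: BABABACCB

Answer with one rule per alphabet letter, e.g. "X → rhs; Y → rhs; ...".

  step 2 ⇒ step 3: CCCBBA ⇒ BA·BA·BA·C·C·B
    A ↦ B
    B ↦ C
    C ↦ BA

A->B, B->C, C->BA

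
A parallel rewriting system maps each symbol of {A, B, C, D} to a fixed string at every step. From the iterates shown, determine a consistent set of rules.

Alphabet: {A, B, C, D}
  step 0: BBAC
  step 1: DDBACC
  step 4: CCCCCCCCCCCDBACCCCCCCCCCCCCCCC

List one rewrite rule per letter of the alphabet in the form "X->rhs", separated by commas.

A->BA, B->D, C->CC, D->C

  step 0 ⇒ step 1: BBAC ⇒ D·D·BA·CC
    A ↦ BA
    B ↦ D
    C ↦ CC
    D ↦ C  (constrained at step 1)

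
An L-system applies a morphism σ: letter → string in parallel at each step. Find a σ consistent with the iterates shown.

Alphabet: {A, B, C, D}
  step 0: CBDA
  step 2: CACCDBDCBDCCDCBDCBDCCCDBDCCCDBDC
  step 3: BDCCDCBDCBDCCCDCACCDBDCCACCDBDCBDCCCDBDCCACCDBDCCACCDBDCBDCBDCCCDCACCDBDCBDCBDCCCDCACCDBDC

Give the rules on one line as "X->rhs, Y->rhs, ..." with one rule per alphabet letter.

A->CDC, B->CA, C->BDC, D->CCD

  step 2 ⇒ step 3: CACCDBDCBDCCDCBDCBDCCCDBDCCCDBDC ⇒ BDC·CDC·BDC·BDC·CCD·CA·CCD·BDC·CA·CCD·BDC·BDC·CCD·BDC·CA·CCD·BDC·CA·CCD·BDC·BDC·BDC·CCD·CA·CCD·BDC·BDC·BDC·CCD·CA·CCD·BDC
    A ↦ CDC
    B ↦ CA
    C ↦ BDC
    D ↦ CCD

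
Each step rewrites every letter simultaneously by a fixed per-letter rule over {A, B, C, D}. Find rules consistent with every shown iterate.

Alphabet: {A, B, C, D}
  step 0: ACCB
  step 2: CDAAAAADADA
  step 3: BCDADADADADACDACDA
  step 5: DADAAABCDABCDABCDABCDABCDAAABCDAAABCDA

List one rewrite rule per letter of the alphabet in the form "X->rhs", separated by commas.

  step 2 ⇒ step 3: CDAAAAADADA ⇒ B·C·DA·DA·DA·DA·DA·C·DA·C·DA
    A ↦ DA
    C ↦ B
    D ↦ C
    B ↦ AA  (constrained at step 0)

A->DA, B->AA, C->B, D->C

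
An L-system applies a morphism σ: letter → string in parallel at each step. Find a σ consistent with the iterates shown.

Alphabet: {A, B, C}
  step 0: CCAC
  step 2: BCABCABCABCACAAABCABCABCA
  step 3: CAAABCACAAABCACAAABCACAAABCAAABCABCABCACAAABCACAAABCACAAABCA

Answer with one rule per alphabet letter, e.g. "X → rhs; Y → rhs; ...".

A->BCA, B->CA, C->AA

  step 2 ⇒ step 3: BCABCABCABCACAAABCABCABCA ⇒ CA·AA·BCA·CA·AA·BCA·CA·AA·BCA·CA·AA·BCA·AA·BCA·BCA·BCA·CA·AA·BCA·CA·AA·BCA·CA·AA·BCA
    A ↦ BCA
    B ↦ CA
    C ↦ AA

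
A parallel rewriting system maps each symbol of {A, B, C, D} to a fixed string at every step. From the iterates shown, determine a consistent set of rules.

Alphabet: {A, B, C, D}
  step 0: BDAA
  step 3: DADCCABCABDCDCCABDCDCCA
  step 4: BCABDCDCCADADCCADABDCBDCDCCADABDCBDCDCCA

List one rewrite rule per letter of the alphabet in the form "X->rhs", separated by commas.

  step 3 ⇒ step 4: DADCCABCABDCDCCABDCDCCA ⇒ B·CA·B·DC·DC·CA·DA·DC·CA·DA·B·DC·B·DC·DC·CA·DA·B·DC·B·DC·DC·CA
    A ↦ CA
    B ↦ DA
    C ↦ DC
    D ↦ B

A->CA, B->DA, C->DC, D->B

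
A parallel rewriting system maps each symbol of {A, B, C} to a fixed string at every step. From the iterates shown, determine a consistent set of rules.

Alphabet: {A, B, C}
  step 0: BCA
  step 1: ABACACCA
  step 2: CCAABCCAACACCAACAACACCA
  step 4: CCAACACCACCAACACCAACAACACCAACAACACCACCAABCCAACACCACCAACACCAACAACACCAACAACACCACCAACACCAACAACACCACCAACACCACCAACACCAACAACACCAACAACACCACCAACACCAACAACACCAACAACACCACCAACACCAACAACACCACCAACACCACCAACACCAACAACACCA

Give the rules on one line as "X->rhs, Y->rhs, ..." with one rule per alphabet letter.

  step 1 ⇒ step 2: ABACACCA ⇒ CCA·AB·CCA·ACA·CCA·ACA·ACA·CCA
    A ↦ CCA
    B ↦ AB
    C ↦ ACA

A->CCA, B->AB, C->ACA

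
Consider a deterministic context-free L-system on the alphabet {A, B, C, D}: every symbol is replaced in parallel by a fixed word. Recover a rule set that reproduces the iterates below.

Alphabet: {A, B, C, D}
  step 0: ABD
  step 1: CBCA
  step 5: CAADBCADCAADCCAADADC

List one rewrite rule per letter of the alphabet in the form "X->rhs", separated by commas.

A->C, B->BC, C->AD, D->A

  step 0 ⇒ step 1: ABD ⇒ C·BC·A
    A ↦ C
    B ↦ BC
    D ↦ A
    C ↦ AD  (constrained at step 1)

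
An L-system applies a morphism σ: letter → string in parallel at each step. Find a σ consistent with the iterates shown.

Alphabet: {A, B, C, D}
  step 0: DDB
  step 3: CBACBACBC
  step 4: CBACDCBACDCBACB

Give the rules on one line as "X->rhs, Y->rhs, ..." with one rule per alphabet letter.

  step 3 ⇒ step 4: CBACBACBC ⇒ CB·A·CD·CB·A·CD·CB·A·CB
    A ↦ CD
    B ↦ A
    C ↦ CB
    D ↦ C  (constrained at step 0)

A->CD, B->A, C->CB, D->C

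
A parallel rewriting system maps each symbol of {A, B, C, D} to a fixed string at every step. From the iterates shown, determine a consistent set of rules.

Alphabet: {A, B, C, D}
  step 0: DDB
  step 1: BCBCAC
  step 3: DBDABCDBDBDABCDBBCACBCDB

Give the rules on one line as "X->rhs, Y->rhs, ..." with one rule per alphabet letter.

A->DB, B->AC, C->DA, D->BC

  step 0 ⇒ step 1: DDB ⇒ BC·BC·AC
    B ↦ AC
    D ↦ BC
    A ↦ DB  (constrained at step 1)
    C ↦ DA  (constrained at step 1)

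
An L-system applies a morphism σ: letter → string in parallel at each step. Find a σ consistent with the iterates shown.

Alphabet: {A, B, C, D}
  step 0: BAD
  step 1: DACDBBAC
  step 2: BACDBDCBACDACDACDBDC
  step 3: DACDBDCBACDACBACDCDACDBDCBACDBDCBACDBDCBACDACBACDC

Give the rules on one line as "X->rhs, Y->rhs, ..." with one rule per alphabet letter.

  step 2 ⇒ step 3: BACDBDCBACDACDACDBDC ⇒ DAC·DB·DC·BAC·DAC·BAC·DC·DAC·DB·DC·BAC·DB·DC·BAC·DB·DC·BAC·DAC·BAC·DC
    A ↦ DB
    B ↦ DAC
    C ↦ DC
    D ↦ BAC

A->DB, B->DAC, C->DC, D->BAC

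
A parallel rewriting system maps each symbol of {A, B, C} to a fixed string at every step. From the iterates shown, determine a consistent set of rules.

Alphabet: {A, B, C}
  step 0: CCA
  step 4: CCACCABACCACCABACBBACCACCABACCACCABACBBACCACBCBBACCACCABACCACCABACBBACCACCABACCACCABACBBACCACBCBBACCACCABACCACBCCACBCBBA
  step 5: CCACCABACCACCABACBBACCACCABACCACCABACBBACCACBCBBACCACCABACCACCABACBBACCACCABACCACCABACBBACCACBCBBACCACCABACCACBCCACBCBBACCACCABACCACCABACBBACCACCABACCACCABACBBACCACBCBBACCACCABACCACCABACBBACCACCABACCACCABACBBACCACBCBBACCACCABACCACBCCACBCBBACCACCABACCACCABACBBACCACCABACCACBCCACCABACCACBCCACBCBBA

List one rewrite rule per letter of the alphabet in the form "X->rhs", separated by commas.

A->BA, B->CB, C->CCA

  step 4 ⇒ step 5: CCACCABACCACCABACBBACCACCABACCACCABACBBACCACBCBBACCACCABACCACCABACBBACCACCABACCACCABACBBACCACBCBBACCACCABACCACBCCACBCBBA ⇒ CCA·CCA·BA·CCA·CCA·BA·CB·BA·CCA·CCA·BA·CCA·CCA·BA·CB·BA·CCA·CB·CB·BA·CCA·CCA·BA·CCA·CCA·BA·CB·BA·CCA·CCA·BA·CCA·CCA·BA·CB·BA·CCA·CB·CB·BA·CCA·CCA·BA·CCA·CB·CCA·CB·CB·BA·CCA·CCA·BA·CCA·CCA·BA·CB·BA·CCA·CCA·BA·CCA·CCA·BA·CB·BA·CCA·CB·CB·BA·CCA·CCA·BA·CCA·CCA·BA·CB·BA·CCA·CCA·BA·CCA·CCA·BA·CB·BA·CCA·CB·CB·BA·CCA·CCA·BA·CCA·CB·CCA·CB·CB·BA·CCA·CCA·BA·CCA·CCA·BA·CB·BA·CCA·CCA·BA·CCA·CB·CCA·CCA·BA·CCA·CB·CCA·CB·CB·BA
    A ↦ BA
    B ↦ CB
    C ↦ CCA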